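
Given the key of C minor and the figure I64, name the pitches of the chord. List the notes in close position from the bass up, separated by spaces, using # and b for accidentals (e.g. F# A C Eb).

G C E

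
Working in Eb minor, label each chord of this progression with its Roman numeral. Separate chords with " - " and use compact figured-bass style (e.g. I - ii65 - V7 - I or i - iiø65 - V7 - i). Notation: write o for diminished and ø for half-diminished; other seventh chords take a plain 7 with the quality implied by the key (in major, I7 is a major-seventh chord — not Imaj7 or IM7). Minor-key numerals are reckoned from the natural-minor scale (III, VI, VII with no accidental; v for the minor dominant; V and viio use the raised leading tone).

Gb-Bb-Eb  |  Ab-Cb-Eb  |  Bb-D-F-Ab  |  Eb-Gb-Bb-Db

i6 - iv - V7 - i7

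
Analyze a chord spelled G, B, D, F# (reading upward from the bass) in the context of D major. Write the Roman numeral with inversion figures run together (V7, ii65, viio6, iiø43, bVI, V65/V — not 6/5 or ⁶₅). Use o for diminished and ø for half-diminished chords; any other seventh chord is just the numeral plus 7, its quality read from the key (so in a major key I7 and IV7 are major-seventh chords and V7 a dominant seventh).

The pitches G-B-D-F# form a major seventh chord rooted on G.
G is scale degree 4 in D major, and a major seventh chord on that degree is written IV7.

IV7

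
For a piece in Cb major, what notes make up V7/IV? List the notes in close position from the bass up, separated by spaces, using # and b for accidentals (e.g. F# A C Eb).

V7/IV is a secondary dominant — the dominant seventh of IV. IV in Cb major is Fb, so the applied chord's root is Cb, a perfect fifth above.
Building a dominant seventh chord on Cb gives Cb-Eb-Gb-Bbb.

Cb Eb Gb Bbb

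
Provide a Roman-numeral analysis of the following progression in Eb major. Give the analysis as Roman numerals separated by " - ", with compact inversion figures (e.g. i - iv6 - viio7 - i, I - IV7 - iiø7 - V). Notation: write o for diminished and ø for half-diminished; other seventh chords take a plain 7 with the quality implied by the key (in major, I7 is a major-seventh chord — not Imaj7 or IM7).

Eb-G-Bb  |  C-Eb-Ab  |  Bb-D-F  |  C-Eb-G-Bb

Eb-G-Bb: major triad on Eb = scale degree 1 → I.
C-Eb-Ab has root Ab, degree 4 in Eb major, so IV6.
Bb-D-F has root Bb, degree 5 in Eb major, so V.
C-Eb-G-Bb: minor seventh chord on C = scale degree 6 → vi7.

I - IV6 - V - vi7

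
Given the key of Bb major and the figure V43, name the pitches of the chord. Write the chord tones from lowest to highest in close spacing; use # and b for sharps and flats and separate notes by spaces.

C Eb F A

The numeral's case and figure indicate a dominant seventh chord. In Bb major its root, scale degree 5, is F.
That chord is spelled F-A-C-Eb.
The figured bass 43 indicates second inversion, placing the fifth (C) in the bass: C-Eb-F-A.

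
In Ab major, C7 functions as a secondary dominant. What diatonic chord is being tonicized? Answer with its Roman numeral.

vi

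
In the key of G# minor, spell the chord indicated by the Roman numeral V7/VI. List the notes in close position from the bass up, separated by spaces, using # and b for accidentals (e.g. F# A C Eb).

B D# F# A

V7/VI is a secondary dominant — the dominant seventh of VI. VI in G# minor is E, so the applied chord's root is B, a perfect fifth above.
Building a dominant seventh chord on B gives B-D#-F#-A.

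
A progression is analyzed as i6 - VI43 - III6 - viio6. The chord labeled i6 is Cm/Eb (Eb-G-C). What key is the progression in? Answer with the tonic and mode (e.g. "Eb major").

C minor

The chord Cm/Eb is a minor triad rooted on C; its label is i6.
If C is scale degree 1 and the mode makes that degree carry a minor triad, the tonic is C and the mode is minor.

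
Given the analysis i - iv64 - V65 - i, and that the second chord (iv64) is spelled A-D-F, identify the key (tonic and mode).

The anchor chord is a minor triad on D, labeled iv64.
iv64 on D implies D is the subdominant; that puts the tonic at A, and the lowercase numeral fits minor mode.

A minor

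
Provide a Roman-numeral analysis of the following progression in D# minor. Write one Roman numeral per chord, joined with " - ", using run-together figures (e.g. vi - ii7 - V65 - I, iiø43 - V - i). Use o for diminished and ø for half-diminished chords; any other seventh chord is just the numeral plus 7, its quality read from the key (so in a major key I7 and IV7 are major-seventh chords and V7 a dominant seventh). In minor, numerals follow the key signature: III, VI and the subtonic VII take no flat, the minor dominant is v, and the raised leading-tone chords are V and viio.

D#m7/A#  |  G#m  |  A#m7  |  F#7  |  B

D#m7/A#: root D# is the tonic; minor seventh chord there is i43.
G#m: root G# is the subdominant; minor triad there is iv.
A#m7: root A# is the dominant; minor seventh chord there is v7.
F#7: a dominant seventh chord on F#, the applied dominant of VI → V7/VI.
B: major triad on B = scale degree 6 → VI.

i43 - iv - v7 - V7/VI - VI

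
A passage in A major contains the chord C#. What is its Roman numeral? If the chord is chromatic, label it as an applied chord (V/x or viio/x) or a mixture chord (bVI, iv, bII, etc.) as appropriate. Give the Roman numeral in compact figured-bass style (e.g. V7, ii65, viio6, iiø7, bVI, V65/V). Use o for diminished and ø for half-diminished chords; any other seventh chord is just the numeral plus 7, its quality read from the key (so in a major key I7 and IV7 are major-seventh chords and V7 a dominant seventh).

V/vi

Stacked in thirds the chord is C#-E#-G#: a major triad on C#.
C# is not a diatonic chord root with this quality in A major, but it lies a perfect fifth above F# (vi), so the chord functions as an applied dominant of vi.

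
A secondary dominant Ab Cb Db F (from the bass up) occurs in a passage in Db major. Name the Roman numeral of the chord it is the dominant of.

IV

The chord is a dominant seventh chord on Db.
A dominant resolves down a perfect fifth: Db → Gb. In Db major, Gb is scale degree 4, i.e. IV.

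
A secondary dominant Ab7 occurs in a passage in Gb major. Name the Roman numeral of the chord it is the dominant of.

V

The chord is a dominant seventh chord on Ab.
A dominant resolves down a perfect fifth: Ab → Db. In Gb major, Db is scale degree 5, i.e. V.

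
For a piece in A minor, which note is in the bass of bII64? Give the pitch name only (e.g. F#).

bII in A minor has root Bb; the chord is Bb-D-F.
The figure 64 means second inversion — the fifth is in the bass.

F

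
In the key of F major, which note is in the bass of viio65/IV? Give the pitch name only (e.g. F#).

The applied chord viio65/IV is rooted on A: A-C-Eb-Gb.
The figure 65 means first inversion — the third is in the bass.

C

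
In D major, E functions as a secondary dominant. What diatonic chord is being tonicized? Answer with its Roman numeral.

V

The chord is a major triad on E.
A dominant resolves down a perfect fifth: E → A. In D major, A is scale degree 5, i.e. V.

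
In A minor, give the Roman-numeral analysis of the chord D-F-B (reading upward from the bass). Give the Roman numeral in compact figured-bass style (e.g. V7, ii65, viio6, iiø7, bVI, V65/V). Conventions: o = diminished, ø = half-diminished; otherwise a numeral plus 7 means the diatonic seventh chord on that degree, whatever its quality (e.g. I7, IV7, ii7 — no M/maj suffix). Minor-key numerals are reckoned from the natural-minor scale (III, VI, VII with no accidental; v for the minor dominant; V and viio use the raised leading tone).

iio6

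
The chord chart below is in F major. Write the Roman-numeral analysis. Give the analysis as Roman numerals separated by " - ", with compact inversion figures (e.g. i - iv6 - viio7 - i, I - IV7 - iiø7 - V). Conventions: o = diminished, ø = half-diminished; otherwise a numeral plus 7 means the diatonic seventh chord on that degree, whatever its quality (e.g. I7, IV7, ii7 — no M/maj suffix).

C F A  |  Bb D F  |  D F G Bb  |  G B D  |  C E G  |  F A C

C-F-A: major triad on F = scale degree 1 → I64.
Bb-D-F: major triad on Bb = scale degree 4 → IV.
D-F-G-Bb: root G is the supertonic; minor seventh chord there is ii43.
G-B-D is the secondary dominant of V (major triad on G): V/V.
C-E-G: major triad on C = scale degree 5 → V.
F-A-C has root F, degree 1 in F major, so I.

I64 - IV - ii43 - V/V - V - I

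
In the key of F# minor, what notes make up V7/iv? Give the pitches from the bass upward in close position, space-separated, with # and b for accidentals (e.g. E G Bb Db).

F# A# C# E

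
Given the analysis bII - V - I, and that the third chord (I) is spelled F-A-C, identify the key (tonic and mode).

The chord F is a major triad rooted on F; its label is I.
If F is scale degree 1 and the mode makes that degree carry a major triad, the tonic is F and the mode is major.

F major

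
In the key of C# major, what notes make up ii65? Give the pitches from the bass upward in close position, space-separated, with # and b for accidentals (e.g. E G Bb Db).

In C# major, the second degree is D#, and the diatonic chord built there is a minor seventh chord.
Stacking thirds from D# gives D#-F#-A#-C#.
With the 65 figure the chord is in first inversion; from the bass F# upward in close position it reads F#-A#-C#-D#.

F# A# C# D#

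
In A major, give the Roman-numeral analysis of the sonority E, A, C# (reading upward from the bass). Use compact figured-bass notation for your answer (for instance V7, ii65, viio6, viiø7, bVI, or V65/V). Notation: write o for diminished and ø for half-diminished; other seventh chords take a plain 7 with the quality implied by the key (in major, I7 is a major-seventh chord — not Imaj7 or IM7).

The pitches A-C#-E form a major triad rooted on A.
A is scale degree 1 in A major, and a major triad on that degree is written I.
With E in the bass the chord is in second inversion, so the figured bass is 64.

I64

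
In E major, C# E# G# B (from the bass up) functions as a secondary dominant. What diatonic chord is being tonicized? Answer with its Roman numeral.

ii

The chord is a dominant seventh chord on C#.
A dominant resolves down a perfect fifth: C# → F#. In E major, F# is scale degree 2, i.e. ii.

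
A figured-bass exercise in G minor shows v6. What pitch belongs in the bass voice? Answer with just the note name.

v in G minor has root D; the chord is D-F-A.
The figure 6 means first inversion — the third is in the bass.

F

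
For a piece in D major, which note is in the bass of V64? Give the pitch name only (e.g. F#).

E

V in D major has root A; the chord is A-C#-E.
The figure 64 means second inversion — the fifth is in the bass.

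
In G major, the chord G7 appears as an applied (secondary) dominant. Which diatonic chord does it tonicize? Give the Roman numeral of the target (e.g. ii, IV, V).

IV

The chord is a dominant seventh chord on G.
A dominant resolves down a perfect fifth: G → C. In G major, C is scale degree 4, i.e. IV.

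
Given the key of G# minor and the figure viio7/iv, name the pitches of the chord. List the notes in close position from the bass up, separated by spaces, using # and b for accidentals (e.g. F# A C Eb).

B# D# F# A

viio7/iv is a secondary leading-tone chord. The target iv is C# in G# minor; the applied chord is rooted a semitone below, on B#.
Building a fully diminished seventh chord on B# gives B#-D#-F#-A.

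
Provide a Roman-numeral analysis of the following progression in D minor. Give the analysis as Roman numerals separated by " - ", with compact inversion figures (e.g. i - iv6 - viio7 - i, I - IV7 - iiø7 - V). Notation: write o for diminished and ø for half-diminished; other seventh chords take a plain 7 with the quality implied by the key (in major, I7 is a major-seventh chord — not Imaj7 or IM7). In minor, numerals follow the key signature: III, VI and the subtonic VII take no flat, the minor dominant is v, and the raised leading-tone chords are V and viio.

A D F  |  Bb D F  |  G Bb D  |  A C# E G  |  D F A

A-D-F has root D, degree 1 in D minor, so i64.
Bb-D-F has root Bb, degree 6 in D minor, so VI.
G-Bb-D has root G, degree 4 in D minor, so iv.
A-C#-E-G: root A is the dominant; dominant seventh chord there is V7.
D-F-A has root D, degree 1 in D minor, so i.

i64 - VI - iv - V7 - i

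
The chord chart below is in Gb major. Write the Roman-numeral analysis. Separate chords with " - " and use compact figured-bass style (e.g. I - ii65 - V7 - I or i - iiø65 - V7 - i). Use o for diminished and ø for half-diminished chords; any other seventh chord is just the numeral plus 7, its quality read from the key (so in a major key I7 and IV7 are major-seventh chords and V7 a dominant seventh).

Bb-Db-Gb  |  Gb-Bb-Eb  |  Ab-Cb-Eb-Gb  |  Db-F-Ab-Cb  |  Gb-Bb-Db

Bb-Db-Gb: major triad on Gb = scale degree 1 → I6.
Gb-Bb-Eb has root Eb, degree 6 in Gb major, so vi6.
Ab-Cb-Eb-Gb: root Ab is the supertonic; minor seventh chord there is ii7.
Db-F-Ab-Cb: dominant seventh chord on Db = scale degree 5 → V7.
Gb-Bb-Db has root Gb, degree 1 in Gb major, so I.

I6 - vi6 - ii7 - V7 - I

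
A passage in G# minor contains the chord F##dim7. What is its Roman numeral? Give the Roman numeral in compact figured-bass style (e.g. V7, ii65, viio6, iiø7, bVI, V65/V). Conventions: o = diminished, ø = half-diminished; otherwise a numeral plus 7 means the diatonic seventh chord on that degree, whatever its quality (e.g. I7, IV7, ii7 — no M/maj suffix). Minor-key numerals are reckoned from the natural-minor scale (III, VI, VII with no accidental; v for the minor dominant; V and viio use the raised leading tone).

viio7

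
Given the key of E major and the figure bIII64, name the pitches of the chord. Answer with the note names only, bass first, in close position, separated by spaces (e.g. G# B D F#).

bIII64 is a major triad on the lowered third degree, borrowed from the parallel minor. In E major that root is G.
So the chord is G-B-D.
With the 64 figure the chord is in second inversion; from the bass D upward in close position it reads D-G-B.

D G B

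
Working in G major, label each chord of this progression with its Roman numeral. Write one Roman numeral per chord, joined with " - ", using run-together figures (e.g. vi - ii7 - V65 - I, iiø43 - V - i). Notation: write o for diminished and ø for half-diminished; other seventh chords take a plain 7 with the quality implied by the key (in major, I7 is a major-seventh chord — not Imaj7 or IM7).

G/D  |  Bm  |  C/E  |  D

I64 - iii - IV6 - V

G/D: root G is the tonic; major triad there is I64.
Bm: minor triad on B = scale degree 3 → iii.
C/E: root C is the subdominant; major triad there is IV6.
D: root D is the dominant; major triad there is V.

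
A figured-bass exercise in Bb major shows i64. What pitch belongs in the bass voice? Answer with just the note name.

F

i in Bb major has root Bb; the chord is Bb-Db-F.
The figure 64 means second inversion — the fifth is in the bass.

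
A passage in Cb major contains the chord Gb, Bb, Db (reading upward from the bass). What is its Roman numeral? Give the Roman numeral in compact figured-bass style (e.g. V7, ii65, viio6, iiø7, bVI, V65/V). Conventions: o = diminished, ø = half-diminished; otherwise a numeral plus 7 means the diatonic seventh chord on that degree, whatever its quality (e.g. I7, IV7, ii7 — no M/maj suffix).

Stacked in thirds the chord is Gb-Bb-Db: a major triad on Gb.
In Cb major, Gb is the dominant; the diatonic major triad there is V.

V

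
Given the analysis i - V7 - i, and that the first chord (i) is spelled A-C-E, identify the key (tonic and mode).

A minor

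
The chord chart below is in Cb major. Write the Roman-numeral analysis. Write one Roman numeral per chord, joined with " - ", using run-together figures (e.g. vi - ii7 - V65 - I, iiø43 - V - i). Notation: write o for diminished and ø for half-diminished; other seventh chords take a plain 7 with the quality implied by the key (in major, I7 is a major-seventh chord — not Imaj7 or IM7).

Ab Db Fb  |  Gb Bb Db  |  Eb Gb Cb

Ab-Db-Fb: minor triad on Db = scale degree 2 → ii64.
Gb-Bb-Db has root Gb, degree 5 in Cb major, so V.
Eb-Gb-Cb: major triad on Cb = scale degree 1 → I6.

ii64 - V - I6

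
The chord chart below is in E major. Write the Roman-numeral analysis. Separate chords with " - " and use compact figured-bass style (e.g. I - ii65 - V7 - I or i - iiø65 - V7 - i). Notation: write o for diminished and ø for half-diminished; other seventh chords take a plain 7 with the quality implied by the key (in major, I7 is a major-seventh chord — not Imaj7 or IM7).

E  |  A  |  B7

E: major triad on E = scale degree 1 → I.
A has root A, degree 4 in E major, so IV.
B7: root B is the dominant; dominant seventh chord there is V7.

I - IV - V7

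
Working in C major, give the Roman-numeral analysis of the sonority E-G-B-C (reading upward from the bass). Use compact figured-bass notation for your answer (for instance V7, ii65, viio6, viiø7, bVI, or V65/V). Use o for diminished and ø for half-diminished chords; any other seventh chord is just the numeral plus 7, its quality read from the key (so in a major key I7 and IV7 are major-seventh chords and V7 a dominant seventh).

I65

Stacked in thirds the chord is C-E-G-B: a major seventh chord on C.
In C major, C is the tonic; the diatonic major seventh chord there is I7.
With E in the bass the chord is in first inversion, so the figured bass is 65.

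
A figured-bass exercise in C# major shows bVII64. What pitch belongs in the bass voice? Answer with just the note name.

bVII in C# major has root B; the chord is B-D#-F#.
The figure 64 means second inversion — the fifth is in the bass.

F#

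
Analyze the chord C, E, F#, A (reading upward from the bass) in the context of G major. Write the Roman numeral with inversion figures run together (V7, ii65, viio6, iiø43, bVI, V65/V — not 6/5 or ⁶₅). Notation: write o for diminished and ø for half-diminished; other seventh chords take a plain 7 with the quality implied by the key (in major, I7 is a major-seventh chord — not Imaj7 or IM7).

viiø43

Stacked in thirds the chord is F#-A-C-E: a half-diminished seventh chord on F#.
F# is scale degree 7 in G major, and a half-diminished seventh chord on that degree is written viiø7.
With C in the bass the chord is in second inversion, so the figured bass is 43.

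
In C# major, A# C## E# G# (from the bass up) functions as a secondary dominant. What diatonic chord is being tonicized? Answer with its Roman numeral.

ii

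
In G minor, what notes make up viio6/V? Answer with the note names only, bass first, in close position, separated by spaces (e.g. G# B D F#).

E G C#

viio6/V is a secondary leading-tone chord. The target V is D in G minor; the applied chord is rooted a semitone below, on C#.
Building a diminished triad on C# gives C#-E-G.
The figured bass 6 indicates first inversion, placing the third (E) in the bass: E-G-C#.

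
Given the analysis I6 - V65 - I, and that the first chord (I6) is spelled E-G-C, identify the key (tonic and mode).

I6 is given as E-G-C — a major triad with root C.
If C is scale degree 1 and the mode makes that degree carry a major triad, the tonic is C and the mode is major.

C major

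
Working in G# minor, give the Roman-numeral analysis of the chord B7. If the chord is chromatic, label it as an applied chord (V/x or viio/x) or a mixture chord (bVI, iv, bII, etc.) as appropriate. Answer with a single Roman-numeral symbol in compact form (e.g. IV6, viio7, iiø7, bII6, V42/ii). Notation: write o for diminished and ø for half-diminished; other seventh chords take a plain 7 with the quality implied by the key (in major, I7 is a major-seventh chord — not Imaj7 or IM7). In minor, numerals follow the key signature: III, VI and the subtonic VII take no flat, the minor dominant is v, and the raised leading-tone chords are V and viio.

V7/VI

Stacked in thirds the chord is B-D#-F#-A: a dominant seventh chord on B.
B is not a diatonic chord root with this quality in G# minor, but it lies a perfect fifth above E (VI), so the chord functions as an applied dominant of VI.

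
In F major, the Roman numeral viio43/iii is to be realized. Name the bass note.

The applied chord viio43/iii is rooted on G#: G#-B-D-F.
The figure 43 means second inversion — the fifth is in the bass.

D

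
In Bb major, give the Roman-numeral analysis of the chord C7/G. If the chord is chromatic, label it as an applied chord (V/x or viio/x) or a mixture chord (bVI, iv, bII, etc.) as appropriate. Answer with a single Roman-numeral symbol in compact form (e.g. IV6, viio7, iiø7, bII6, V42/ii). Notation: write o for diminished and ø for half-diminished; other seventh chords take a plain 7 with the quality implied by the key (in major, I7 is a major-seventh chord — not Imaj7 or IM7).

The pitches C-E-G-Bb form a dominant seventh chord rooted on C.
C is not a diatonic chord root with this quality in Bb major, but it lies a perfect fifth above F (V), so the chord functions as an applied dominant of V.
With G in the bass the chord is in second inversion, so the figured bass is 43.

V43/V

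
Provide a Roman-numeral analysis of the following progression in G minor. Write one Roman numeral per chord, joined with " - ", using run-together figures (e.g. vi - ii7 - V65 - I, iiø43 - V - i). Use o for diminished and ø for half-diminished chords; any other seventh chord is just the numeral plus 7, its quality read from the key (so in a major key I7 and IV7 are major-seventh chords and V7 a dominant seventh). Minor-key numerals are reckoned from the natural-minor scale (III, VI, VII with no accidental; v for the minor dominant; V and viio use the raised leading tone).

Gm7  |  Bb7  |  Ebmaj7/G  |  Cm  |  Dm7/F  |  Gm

i7 - V7/VI - VI65 - iv - v65 - i

Gm7 has root G, degree 1 in G minor, so i7.
Bb7: a dominant seventh chord on Bb, the applied dominant of VI → V7/VI.
Ebmaj7/G: root Eb is the submediant; major seventh chord there is VI65.
Cm has root C, degree 4 in G minor, so iv.
Dm7/F: minor seventh chord on D = scale degree 5 → v65.
Gm: root G is the tonic; minor triad there is i.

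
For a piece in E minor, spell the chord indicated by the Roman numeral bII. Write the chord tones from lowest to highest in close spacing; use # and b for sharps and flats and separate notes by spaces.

F A C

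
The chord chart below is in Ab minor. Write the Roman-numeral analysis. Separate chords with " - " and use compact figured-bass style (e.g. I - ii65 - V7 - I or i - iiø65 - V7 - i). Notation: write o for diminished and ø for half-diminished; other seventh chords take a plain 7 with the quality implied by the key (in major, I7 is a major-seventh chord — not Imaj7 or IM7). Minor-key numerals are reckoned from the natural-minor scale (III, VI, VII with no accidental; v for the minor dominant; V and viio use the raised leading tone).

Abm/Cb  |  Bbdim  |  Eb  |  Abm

i6 - iio - V - i

Abm/Cb: minor triad on Ab = scale degree 1 → i6.
Bbdim: diminished triad on Bb = scale degree 2 → iio.
Eb: major triad on Eb = scale degree 5 → V.
Abm: root Ab is the tonic; minor triad there is i.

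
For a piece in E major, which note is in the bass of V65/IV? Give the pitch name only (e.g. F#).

G#

The applied chord V65/IV is rooted on E: E-G#-B-D.
The figure 65 means first inversion — the third is in the bass.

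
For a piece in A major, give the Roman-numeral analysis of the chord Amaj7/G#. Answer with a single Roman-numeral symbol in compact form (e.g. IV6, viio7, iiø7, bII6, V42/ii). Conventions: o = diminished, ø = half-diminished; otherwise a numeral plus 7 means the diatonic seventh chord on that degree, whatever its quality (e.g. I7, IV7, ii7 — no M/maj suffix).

The pitches A-C#-E-G# form a major seventh chord rooted on A.
In A major, A is the tonic; the diatonic major seventh chord there is I7.
With G# in the bass the chord is in third inversion, so the figured bass is 42.

I42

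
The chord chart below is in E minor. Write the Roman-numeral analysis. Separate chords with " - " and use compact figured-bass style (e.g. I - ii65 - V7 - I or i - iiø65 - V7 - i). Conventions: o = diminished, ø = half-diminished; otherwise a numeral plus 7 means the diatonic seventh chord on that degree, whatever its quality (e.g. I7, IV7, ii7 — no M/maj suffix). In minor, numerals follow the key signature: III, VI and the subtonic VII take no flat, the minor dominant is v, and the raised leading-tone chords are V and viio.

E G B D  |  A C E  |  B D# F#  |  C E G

i7 - iv - V - VI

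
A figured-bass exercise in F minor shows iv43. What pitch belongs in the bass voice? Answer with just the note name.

iv in F minor has root Bb; the chord is Bb-Db-F-Ab.
The figure 43 means second inversion — the fifth is in the bass.

F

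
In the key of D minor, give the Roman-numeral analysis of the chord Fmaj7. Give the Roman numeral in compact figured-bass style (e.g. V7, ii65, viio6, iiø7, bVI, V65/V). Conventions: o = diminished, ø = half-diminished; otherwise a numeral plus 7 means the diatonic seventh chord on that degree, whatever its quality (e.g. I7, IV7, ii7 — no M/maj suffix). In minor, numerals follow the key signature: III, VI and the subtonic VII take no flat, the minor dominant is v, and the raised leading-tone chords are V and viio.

III7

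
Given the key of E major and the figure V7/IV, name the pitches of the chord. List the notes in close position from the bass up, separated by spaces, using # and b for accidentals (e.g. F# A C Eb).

E G# B D

The slash means an applied dominant: we want the dominant of IV. In E major, IV is A major, and its dominant is built on E.
Building a dominant seventh chord on E gives E-G#-B-D.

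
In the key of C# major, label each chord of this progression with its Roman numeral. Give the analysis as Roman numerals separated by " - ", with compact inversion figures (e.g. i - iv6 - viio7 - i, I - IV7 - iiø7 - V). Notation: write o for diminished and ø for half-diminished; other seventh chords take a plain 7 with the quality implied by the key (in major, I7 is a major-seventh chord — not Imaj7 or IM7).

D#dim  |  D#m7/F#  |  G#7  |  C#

iio - ii65 - V7 - I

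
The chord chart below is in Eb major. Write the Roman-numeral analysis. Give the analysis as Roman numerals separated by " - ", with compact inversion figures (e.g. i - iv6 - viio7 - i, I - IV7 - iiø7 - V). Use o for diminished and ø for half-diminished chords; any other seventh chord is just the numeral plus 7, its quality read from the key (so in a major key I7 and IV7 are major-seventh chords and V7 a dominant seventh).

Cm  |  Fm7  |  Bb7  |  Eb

vi - ii7 - V7 - I

Cm: root C is the submediant; minor triad there is vi.
Fm7: root F is the supertonic; minor seventh chord there is ii7.
Bb7: root Bb is the dominant; dominant seventh chord there is V7.
Eb has root Eb, degree 1 in Eb major, so I.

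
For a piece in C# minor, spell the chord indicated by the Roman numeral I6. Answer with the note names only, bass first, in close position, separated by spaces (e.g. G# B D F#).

Scale degree 1 in C# minor is C#; here the chord built on it is altered to a major triad. I6 is the major tonic (Picardy third), borrowed from the parallel major.
So the chord is C#-E#-G#.
With the 6 figure the chord is in first inversion; from the bass E# upward in close position it reads E#-G#-C#.

E# G# C#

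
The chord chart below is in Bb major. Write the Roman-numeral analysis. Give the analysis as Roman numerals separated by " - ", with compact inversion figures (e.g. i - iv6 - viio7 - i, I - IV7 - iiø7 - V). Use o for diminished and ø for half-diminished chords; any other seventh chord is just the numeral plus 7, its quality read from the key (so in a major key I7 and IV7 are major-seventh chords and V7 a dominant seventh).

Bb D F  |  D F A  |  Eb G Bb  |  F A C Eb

I - iii - IV - V7

Bb-D-F: root Bb is the tonic; major triad there is I.
D-F-A has root D, degree 3 in Bb major, so iii.
Eb-G-Bb: root Eb is the subdominant; major triad there is IV.
F-A-C-Eb: dominant seventh chord on F = scale degree 5 → V7.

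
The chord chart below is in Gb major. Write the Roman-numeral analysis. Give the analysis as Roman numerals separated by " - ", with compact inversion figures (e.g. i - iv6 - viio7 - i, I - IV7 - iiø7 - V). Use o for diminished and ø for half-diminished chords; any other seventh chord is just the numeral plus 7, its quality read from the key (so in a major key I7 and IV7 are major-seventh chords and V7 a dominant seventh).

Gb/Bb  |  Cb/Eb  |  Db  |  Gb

I6 - IV6 - V - I

Gb/Bb: root Gb is the tonic; major triad there is I6.
Cb/Eb has root Cb, degree 4 in Gb major, so IV6.
Db: major triad on Db = scale degree 5 → V.
Gb has root Gb, degree 1 in Gb major, so I.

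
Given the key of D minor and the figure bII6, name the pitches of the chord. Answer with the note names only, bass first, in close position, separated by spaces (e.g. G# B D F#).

Scale degree 2 in D minor is E; lowering it a half step gives Eb. bII6 is the Neapolitan sixth — a major triad on the lowered second degree, here in its customary first inversion.
So the chord is Eb-G-Bb.
With the 6 figure the chord is in first inversion; from the bass G upward in close position it reads G-Bb-Eb.

G Bb Eb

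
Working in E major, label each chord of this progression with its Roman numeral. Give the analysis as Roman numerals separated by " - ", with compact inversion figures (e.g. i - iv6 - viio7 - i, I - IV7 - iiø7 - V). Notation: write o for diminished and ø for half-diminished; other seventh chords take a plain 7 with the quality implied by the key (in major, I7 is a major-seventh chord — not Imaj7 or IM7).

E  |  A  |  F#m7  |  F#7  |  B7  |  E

I - IV - ii7 - V7/V - V7 - I

E: major triad on E = scale degree 1 → I.
A has root A, degree 4 in E major, so IV.
F#m7 has root F#, degree 2 in E major, so ii7.
F#7 is the secondary dominant of V (dominant seventh chord on F#): V7/V.
B7: dominant seventh chord on B = scale degree 5 → V7.
E has root E, degree 1 in E major, so I.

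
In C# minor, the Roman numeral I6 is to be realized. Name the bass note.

I in C# minor has root C#; the chord is C#-E#-G#.
The figure 6 means first inversion — the third is in the bass.

E#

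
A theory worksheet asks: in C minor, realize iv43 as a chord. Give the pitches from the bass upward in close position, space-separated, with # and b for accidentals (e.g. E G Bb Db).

C Eb F Ab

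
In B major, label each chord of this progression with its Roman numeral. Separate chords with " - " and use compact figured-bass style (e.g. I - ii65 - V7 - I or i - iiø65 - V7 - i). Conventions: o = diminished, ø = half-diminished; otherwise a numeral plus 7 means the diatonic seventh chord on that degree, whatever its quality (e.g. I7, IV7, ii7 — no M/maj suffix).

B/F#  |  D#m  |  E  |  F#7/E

I64 - iii - IV - V42

B/F#: major triad on B = scale degree 1 → I64.
D#m has root D#, degree 3 in B major, so iii.
E: root E is the subdominant; major triad there is IV.
F#7/E: root F# is the dominant; dominant seventh chord there is V42.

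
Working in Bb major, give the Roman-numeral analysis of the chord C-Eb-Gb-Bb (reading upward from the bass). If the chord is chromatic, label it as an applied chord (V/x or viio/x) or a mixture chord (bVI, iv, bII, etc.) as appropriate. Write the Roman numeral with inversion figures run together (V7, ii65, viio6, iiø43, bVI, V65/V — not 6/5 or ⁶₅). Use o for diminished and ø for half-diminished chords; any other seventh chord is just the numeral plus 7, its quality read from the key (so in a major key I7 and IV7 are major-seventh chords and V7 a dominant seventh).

iiø7

Stacked in thirds the chord is C-Eb-Gb-Bb: a half-diminished seventh chord on C.
C is the second degree of Bb major. This is the half-diminished supertonic seventh, borrowed from the parallel minor.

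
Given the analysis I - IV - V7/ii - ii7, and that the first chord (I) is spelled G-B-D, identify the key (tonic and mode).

The chord G is a major triad rooted on G; its label is I.
If G is scale degree 1 and the mode makes that degree carry a major triad, the tonic is G and the mode is major.

G major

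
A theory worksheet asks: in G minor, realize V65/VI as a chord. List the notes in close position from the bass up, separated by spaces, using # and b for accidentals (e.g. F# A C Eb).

D F Ab Bb

V65/VI is a secondary dominant — the dominant seventh of VI. VI in G minor is Eb, so the applied chord's root is Bb, a perfect fifth above.
Building a dominant seventh chord on Bb gives Bb-D-F-Ab.
With the 65 figure the chord is in first inversion; from the bass D upward in close position it reads D-F-Ab-Bb.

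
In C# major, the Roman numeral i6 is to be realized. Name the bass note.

i in C# major has root C#; the chord is C#-E-G#.
The figure 6 means first inversion — the third is in the bass.

E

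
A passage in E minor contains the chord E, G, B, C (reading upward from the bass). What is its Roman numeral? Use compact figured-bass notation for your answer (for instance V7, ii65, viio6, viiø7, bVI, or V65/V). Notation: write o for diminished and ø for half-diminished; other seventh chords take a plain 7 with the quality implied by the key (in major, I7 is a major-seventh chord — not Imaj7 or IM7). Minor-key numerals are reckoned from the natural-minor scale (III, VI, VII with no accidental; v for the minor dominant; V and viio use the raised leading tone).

VI65

The pitches C-E-G-B form a major seventh chord rooted on C.
In E minor, C is the submediant; the diatonic major seventh chord there is VI7.
With E in the bass the chord is in first inversion, so the figured bass is 65.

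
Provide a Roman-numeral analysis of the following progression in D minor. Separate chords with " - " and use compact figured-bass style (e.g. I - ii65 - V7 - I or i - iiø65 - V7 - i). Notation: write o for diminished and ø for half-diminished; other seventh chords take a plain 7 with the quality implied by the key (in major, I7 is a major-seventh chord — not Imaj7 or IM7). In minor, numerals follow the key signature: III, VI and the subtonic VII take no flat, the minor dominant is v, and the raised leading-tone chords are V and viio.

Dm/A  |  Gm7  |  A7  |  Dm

Dm/A: minor triad on D = scale degree 1 → i64.
Gm7: root G is the subdominant; minor seventh chord there is iv7.
A7 has root A, degree 5 in D minor, so V7.
Dm has root D, degree 1 in D minor, so i.

i64 - iv7 - V7 - i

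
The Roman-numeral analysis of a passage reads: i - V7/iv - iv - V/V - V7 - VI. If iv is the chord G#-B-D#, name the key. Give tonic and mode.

iv is given as G#-B-D# — a minor triad with root G#.
iv on G# implies G# is the subdominant; that puts the tonic at D#, and the lowercase numeral fits minor mode.

D# minor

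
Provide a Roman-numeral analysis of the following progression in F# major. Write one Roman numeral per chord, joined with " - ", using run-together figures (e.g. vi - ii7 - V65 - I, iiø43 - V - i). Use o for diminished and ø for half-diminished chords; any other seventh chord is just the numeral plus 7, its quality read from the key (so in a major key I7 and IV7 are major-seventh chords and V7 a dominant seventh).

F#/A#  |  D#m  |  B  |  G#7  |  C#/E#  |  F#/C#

I6 - vi - IV - V7/V - V6 - I64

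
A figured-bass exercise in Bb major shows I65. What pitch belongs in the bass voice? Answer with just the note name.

D

I in Bb major has root Bb; the chord is Bb-D-F-A.
The figure 65 means first inversion — the third is in the bass.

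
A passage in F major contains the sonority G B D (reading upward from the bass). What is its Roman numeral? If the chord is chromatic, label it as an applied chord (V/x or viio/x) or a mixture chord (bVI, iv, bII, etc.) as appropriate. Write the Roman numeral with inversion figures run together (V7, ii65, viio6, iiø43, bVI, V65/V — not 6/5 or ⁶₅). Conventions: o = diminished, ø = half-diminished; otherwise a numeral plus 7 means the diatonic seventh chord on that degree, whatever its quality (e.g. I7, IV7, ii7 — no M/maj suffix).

The pitches G-B-D form a major triad rooted on G.
G is not a diatonic chord root with this quality in F major, but it lies a perfect fifth above C (V), so the chord functions as an applied dominant of V.

V/V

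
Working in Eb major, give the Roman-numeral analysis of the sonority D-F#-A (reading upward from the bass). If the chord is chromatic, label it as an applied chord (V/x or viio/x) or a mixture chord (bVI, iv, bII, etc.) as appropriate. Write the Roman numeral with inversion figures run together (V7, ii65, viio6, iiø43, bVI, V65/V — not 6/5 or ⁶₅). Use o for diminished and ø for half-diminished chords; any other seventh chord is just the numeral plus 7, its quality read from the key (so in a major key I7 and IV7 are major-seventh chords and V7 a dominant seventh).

The pitches D-F#-A form a major triad rooted on D.
D is not a diatonic chord root with this quality in Eb major, but it lies a perfect fifth above G (iii), so the chord functions as an applied dominant of iii.

V/iii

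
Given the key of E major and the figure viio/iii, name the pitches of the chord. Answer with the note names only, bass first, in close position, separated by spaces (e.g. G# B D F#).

viio/iii is a secondary leading-tone chord. The target iii is G# in E major; the applied chord is rooted a semitone below, on F##.
Building a diminished triad on F## gives F##-A#-C#.

F## A# C#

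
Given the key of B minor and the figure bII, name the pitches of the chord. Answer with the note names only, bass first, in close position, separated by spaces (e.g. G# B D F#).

C E G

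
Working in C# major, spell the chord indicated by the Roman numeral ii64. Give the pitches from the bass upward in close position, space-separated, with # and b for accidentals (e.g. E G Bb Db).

The numeral's case and figure indicate a minor triad. In C# major its root, the supertonic, is D#.
Stacking thirds from D# gives D#-F#-A#.
The figured bass 64 indicates second inversion, placing the fifth (A#) in the bass: A#-D#-F#.

A# D# F#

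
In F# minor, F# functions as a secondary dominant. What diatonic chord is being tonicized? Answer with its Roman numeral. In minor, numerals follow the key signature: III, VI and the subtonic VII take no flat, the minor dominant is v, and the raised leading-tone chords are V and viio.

The chord is a major triad on F#.
A dominant resolves down a perfect fifth: F# → B. In F# minor, B is scale degree 4, i.e. iv.

iv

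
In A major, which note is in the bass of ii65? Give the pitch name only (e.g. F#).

ii in A major has root B; the chord is B-D-F#-A.
The figure 65 means first inversion — the third is in the bass.

D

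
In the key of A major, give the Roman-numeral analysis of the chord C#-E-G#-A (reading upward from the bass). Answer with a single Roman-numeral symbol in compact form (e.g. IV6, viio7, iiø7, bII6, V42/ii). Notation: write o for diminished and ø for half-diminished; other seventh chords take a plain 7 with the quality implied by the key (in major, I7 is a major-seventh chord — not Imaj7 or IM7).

Stacked in thirds the chord is A-C#-E-G#: a major seventh chord on A.
In A major, A is the tonic; the diatonic major seventh chord there is I7.
With C# in the bass the chord is in first inversion, so the figured bass is 65.

I65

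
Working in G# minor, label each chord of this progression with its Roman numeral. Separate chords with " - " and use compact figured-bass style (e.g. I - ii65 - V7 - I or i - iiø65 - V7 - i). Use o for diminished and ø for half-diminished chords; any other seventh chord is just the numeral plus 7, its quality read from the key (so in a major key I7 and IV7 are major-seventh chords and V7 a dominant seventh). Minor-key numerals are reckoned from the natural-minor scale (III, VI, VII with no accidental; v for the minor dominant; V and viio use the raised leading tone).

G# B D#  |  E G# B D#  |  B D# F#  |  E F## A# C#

i - VI7 - III - viio42

G#-B-D# has root G#, degree 1 in G# minor, so i.
E-G#-B-D#: major seventh chord on E = scale degree 6 → VI7.
B-D#-F# has root B, degree 3 in G# minor, so III.
E-F##-A#-C#: fully diminished seventh chord on F## = scale degree 7 → viio42.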